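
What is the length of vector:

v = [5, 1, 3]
5.916

||v||₂ = √((5)² + (1)² + (3)²) = √35 = 5.916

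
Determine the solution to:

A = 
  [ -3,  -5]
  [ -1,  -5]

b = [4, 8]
Row reduce the augmented matrix [A|b]:
R2 → R2 - (1/3)·R1
REF = 
  [   -3,    -5,     4]
  [    0, -10/3,  20/3]

Back-substitution:
x₂ = (20/3) / (-10/3) = -2
x₁ = (4 - (-5)(-2)) / (-3) = 2

x = [2, -2]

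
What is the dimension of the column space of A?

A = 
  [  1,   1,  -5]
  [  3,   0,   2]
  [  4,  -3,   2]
Row reduce:
R2 → R2 - (3)·R1
R3 → R3 - (4)·R1
R3 → R3 - (7/3)·R2
REF = 
  [    1,     1,    -5]
  [    0,    -3,    17]
  [    0,     0, -53/3]
Pivot columns: 1, 2, 3 → 3 pivots.
dim(Col(A)) = number of pivot columns = 3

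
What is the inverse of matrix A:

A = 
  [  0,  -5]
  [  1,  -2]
det(A) = (0)(-2) - (-5)(1) = 5
For a 2×2 matrix, A⁻¹ = (1/det(A)) · [[d, -b], [-c, a]]
    = (1/5) · [[-2, 5], [-1, 0]]

A⁻¹ = 
  [-2/5,    1]
  [-1/5,    0]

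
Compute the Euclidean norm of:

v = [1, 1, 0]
1.414

||v||₂ = √((1)² + (1)² + (0)²) = √2 = 1.414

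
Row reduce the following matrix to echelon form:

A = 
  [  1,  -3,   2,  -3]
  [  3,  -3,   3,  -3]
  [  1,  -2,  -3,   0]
Row operations:
R2 → R2 - (3)·R1
R3 → R3 - (1)·R1
R3 → R3 - (1/6)·R2

Resulting echelon form:
REF = 
  [   1,   -3,    2,   -3]
  [   0,    6,   -3,    6]
  [   0,    0, -9/2,    2]

Rank = 3 (number of non-zero pivot rows).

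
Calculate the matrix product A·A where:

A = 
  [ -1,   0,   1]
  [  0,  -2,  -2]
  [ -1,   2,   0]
A² = A·A:
A²[1,1] = (-1)(-1) + (0)(0) + (1)(-1) = 0
A²[1,2] = (-1)(0) + (0)(-2) + (1)(2) = 2
A²[1,3] = (-1)(1) + (0)(-2) + (1)(0) = -1
A²[2,1] = (0)(-1) + (-2)(0) + (-2)(-1) = 2
A²[2,2] = (0)(0) + (-2)(-2) + (-2)(2) = 0
A²[2,3] = (0)(1) + (-2)(-2) + (-2)(0) = 4
A²[3,1] = (-1)(-1) + (2)(0) + (0)(-1) = 1
A²[3,2] = (-1)(0) + (2)(-2) + (0)(2) = -4
A²[3,3] = (-1)(1) + (2)(-2) + (0)(0) = -5
A² = 
  [  0,   2,  -1]
  [  2,   0,   4]
  [  1,  -4,  -5]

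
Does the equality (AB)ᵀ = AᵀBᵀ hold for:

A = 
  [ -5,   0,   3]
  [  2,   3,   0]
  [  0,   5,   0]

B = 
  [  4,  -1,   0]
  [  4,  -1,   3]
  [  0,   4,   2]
No

(AB)ᵀ = 
  [-20,  20,  20]
  [ 17,  -5,  -5]
  [  6,   9,  15]

AᵀBᵀ = 
  [-22, -22,   8]
  [ -3,  12,  22]
  [ 12,  12,   0]

The two matrices differ, so (AB)ᵀ ≠ AᵀBᵀ in general. The correct identity is (AB)ᵀ = BᵀAᵀ.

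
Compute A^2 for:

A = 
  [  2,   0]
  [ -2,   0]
A² = A·A:
A²[1,1] = (2)(2) + (0)(-2) = 4
A²[1,2] = (2)(0) + (0)(0) = 0
A²[2,1] = (-2)(2) + (0)(-2) = -4
A²[2,2] = (-2)(0) + (0)(0) = 0
A² = 
  [  4,   0]
  [ -4,   0]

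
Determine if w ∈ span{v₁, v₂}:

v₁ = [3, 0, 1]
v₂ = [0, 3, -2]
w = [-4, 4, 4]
No

Form the augmented matrix and row-reduce:
[v₁|v₂|w] = 
  [  3,   0,  -4]
  [  0,   3,   4]
  [  1,  -2,   4]
R3 → R3 - (1/3)·R1
R3 → R3 + (2/3)·R2
REF = 
  [  3,   0,  -4]
  [  0,   3,   4]
  [  0,   0,   8]

Row 3 reads [0 0 | 8], i.e. 0 = 8, so the system is inconsistent and w ∉ span{v₁, v₂}.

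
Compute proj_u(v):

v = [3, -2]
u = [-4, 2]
proj_u(v) = [16/5, -8/5]

v·u = (3)(-4) + (-2)(2) = -16
u·u = (-4)² + (2)² = 20
proj_u(v) = (v·u / u·u) × u = (-16/20) × u = (-4/5) × u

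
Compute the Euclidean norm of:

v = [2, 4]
4.472

||v||₂ = √((2)² + (4)²) = √20 = 4.472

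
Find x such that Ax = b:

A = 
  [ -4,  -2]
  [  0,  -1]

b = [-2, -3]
x = [-1, 3]

Row reduce the augmented matrix [A|b]:
(already in echelon form)
REF = 
  [ -4,  -2,  -2]
  [  0,  -1,  -3]

Back-substitution:
x₂ = (-3) / (-1) = 3
x₁ = (-2 - (-2)(3)) / (-4) = -1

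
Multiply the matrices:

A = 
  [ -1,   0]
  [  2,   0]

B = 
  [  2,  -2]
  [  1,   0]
AB = 
  [ -2,   2]
  [  4,  -4]

A is 2×2 and B is 2×2, so AB is 2×2. Each entry is (row of A)·(column of B):
AB[1,1] = (-1)(2) + (0)(1) = -2
AB[1,2] = (-1)(-2) + (0)(0) = 2
AB[2,1] = (2)(2) + (0)(1) = 4
AB[2,2] = (2)(-2) + (0)(0) = -4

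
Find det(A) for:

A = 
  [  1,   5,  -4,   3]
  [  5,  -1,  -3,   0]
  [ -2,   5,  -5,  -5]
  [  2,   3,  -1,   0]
-645

Cofactor expansion along row 1: det(A) = a₁₁M₁₁ - a₁₂M₁₂ + a₁₃M₁₃ - a₁₄M₁₄

M₁₁ = det[[-1, -3, 0]; [5, -5, -5]; [3, -1, 0]]
  = (-1)·((-5)(0) - (-5)(-1)) - (-3)·((5)(0) - (-5)(3)) + (0)·((5)(-1) - (-5)(3))
  = (-1)(-5) - (-3)(15) + (0)(10)
  = 50
M₁₂ = det[[5, -3, 0]; [-2, -5, -5]; [2, -1, 0]]
  = (5)·((-5)(0) - (-5)(-1)) - (-3)·((-2)(0) - (-5)(2)) + (0)·((-2)(-1) - (-5)(2))
  = (5)(-5) - (-3)(10) + (0)(12)
  = 5
M₁₃ = det[[5, -1, 0]; [-2, 5, -5]; [2, 3, 0]]
  = (5)·((5)(0) - (-5)(3)) - (-1)·((-2)(0) - (-5)(2)) + (0)·((-2)(3) - (5)(2))
  = (5)(15) - (-1)(10) + (0)(-16)
  = 85
M₁₄ = det[[5, -1, -3]; [-2, 5, -5]; [2, 3, -1]]
  = (5)·((5)(-1) - (-5)(3)) - (-1)·((-2)(-1) - (-5)(2)) + (-3)·((-2)(3) - (5)(2))
  = (5)(10) - (-1)(12) + (-3)(-16)
  = 110

det(A) = (1)(50) - (5)(5) + (-4)(85) - (3)(110) = -645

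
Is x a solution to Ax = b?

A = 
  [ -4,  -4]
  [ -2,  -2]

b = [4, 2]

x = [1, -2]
Yes

Ax = [4, 2] = b ✓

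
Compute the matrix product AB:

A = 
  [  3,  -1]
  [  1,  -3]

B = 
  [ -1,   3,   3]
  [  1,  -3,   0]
AB = 
  [ -4,  12,   9]
  [ -4,  12,   3]

A is 2×2 and B is 2×3, so AB is 2×3. Each entry is (row of A)·(column of B):
AB[1,1] = (3)(-1) + (-1)(1) = -4
AB[1,2] = (3)(3) + (-1)(-3) = 12
AB[1,3] = (3)(3) + (-1)(0) = 9
AB[2,1] = (1)(-1) + (-3)(1) = -4
AB[2,2] = (1)(3) + (-3)(-3) = 12
AB[2,3] = (1)(3) + (-3)(0) = 3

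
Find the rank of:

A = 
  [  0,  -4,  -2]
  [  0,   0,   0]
Row reduce:
(no row operations needed)
REF = 
  [  0,  -4,  -2]
  [  0,   0,   0]
Pivot columns: 2 → 1 pivot.

rank(A) = 1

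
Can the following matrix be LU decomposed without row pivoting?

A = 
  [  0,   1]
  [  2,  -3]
No.
A[1,1] = 0 but A[2,1] = 2 ≠ 0. Any LU with L unit lower triangular has (LU)[1,1] = U[1,1] and (LU)[2,1] = L[2,1]·U[1,1]; matching A forces U[1,1] = 0, which then forces (LU)[2,1] = 0 ≠ 2. A row swap (pivoting) is required.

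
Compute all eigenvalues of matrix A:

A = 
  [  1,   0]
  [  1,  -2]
λ = 1, -2

tr(A) = -1, det(A) = -2
Characteristic polynomial: λ² - tr(A)λ + det(A) = λ² + λ - 2
λ² + λ - 2 = (λ + 2)(λ - 1)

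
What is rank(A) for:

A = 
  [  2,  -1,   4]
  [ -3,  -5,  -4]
rank(A) = 2

Row reduce:
R2 → R2 + (3/2)·R1
REF = 
  [    2,    -1,     4]
  [    0, -13/2,     2]
Pivot columns: 1, 2 → 2 pivots.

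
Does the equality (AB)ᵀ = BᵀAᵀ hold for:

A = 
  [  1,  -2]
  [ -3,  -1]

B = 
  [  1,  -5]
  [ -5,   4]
Yes

(AB)ᵀ = 
  [ 11,   2]
  [-13,  11]

BᵀAᵀ = 
  [ 11,   2]
  [-13,  11]

Both sides are equal — this is the standard identity (AB)ᵀ = BᵀAᵀ, which holds for all A, B.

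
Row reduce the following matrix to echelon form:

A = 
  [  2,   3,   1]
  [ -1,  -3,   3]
Row operations:
R2 → R2 + (1/2)·R1

Resulting echelon form:
REF = 
  [   2,    3,    1]
  [   0, -3/2,  7/2]

Rank = 2 (number of non-zero pivot rows).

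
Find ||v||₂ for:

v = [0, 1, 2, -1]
2.449

||v||₂ = √((0)² + (1)² + (2)² + (-1)²) = √6 = 2.449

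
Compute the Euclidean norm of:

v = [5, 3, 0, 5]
7.681

||v||₂ = √((5)² + (3)² + (0)² + (5)²) = √59 = 7.681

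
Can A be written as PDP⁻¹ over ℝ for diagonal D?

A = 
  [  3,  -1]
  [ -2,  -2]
Yes

tr(A) = 1, det(A) = -8
Characteristic polynomial: λ² - tr(A)λ + det(A) = λ² - λ - 8
λ² - λ - 8 = 0  ⇒  λ = (1 ± √((-1)² - 4·(-8)))/2 = (1 ± √(33))/2
  = (1 + √33)/2,  (1 - √33)/2
Eigenvalues: (1 + √33)/2, (1 - √33)/2  (≈ 3.372, -2.372)
The two irrational eigenvalues are distinct (simple), so each has alg. mult. = geom. mult. = 1.
Sum of geometric multiplicities equals n, so A has n independent eigenvectors.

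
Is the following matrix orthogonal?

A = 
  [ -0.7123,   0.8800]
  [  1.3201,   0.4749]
No

AᵀA = 
  [  2.2500,   0.0001]
  [  0.0001,   0.9999]
≠ I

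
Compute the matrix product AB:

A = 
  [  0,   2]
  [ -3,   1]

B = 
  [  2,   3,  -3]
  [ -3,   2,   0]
A is 2×2 and B is 2×3, so AB is 2×3. Each entry is (row of A)·(column of B):
AB[1,1] = (0)(2) + (2)(-3) = -6
AB[1,2] = (0)(3) + (2)(2) = 4
AB[1,3] = (0)(-3) + (2)(0) = 0
AB[2,1] = (-3)(2) + (1)(-3) = -9
AB[2,2] = (-3)(3) + (1)(2) = -7
AB[2,3] = (-3)(-3) + (1)(0) = 9

AB = 
  [ -6,   4,   0]
  [ -9,  -7,   9]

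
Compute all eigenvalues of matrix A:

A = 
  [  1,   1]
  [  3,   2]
λ = (3 + √13)/2, (3 - √13)/2  (≈ 3.303, -0.3028)

tr(A) = 3, det(A) = -1
Characteristic polynomial: λ² - tr(A)λ + det(A) = λ² - 3λ - 1
λ² - 3λ - 1 = 0  ⇒  λ = (3 ± √((-3)² - 4·(-1)))/2 = (3 ± √(13))/2
  = (3 + √13)/2,  (3 - √13)/2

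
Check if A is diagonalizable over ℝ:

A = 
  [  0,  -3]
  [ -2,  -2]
Yes

tr(A) = -2, det(A) = -6
Characteristic polynomial: λ² - tr(A)λ + det(A) = λ² + 2λ - 6
λ² + 2λ - 6 = 0  ⇒  λ = (-2 ± √((2)² - 4·(-6)))/2 = (-2 ± √(28))/2
  = -1 + √7,  -1 - √7
Eigenvalues: -1 + √7, -1 - √7  (≈ 1.646, -3.646)
The two irrational eigenvalues are distinct (simple), so each has alg. mult. = geom. mult. = 1.
Sum of geometric multiplicities equals n, so A has n independent eigenvectors.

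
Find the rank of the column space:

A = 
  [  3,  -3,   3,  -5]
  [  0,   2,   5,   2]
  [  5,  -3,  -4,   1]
Row reduce:
R3 → R3 - (5/3)·R1
R3 → R3 - (1)·R2
REF = 
  [   3,   -3,    3,   -5]
  [   0,    2,    5,    2]
  [   0,    0,  -14, 22/3]
Pivot columns: 1, 2, 3 → 3 pivots.
dim(Col(A)) = number of pivot columns = 3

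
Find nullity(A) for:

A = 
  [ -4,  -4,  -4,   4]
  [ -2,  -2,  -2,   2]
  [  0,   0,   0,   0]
nullity(A) = 3

Row reduce:
R2 → R2 - (1/2)·R1
REF = 
  [ -4,  -4,  -4,   4]
  [  0,   0,   0,   0]
  [  0,   0,   0,   0]
Pivot columns: 1 → 1 pivot.
rank(A) = 1, so nullity(A) = 4 - 1 = 3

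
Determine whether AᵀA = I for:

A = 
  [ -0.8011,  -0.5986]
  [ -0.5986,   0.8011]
Yes

AᵀA = 
  [  1.0001,   0]
  [  0,   1.0001]
≈ I (equal to I up to the 4-dp rounding of the entries)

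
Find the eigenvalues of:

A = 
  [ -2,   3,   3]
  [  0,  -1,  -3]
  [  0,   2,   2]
Characteristic polynomial: det(λI - A) = λ³ + λ² + 2λ + 8
Testing integer divisors of the constant term: p(-2) = 0, so (λ + 2) is a factor:
p(λ) = (λ + 2)(λ² - λ + 4)
λ² - λ + 4 = 0  ⇒  λ = (1 ± √((-1)² - 4·(4)))/2 = (1 ± √(-15))/2
  = (1 + i√15)/2,  (1 - i√15)/2

λ = -2, (1 + i√15)/2, (1 - i√15)/2  (≈ -2, 0.5 + 1.936i, 0.5 - 1.936i)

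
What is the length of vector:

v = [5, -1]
5.099

||v||₂ = √((5)² + (-1)²) = √26 = 5.099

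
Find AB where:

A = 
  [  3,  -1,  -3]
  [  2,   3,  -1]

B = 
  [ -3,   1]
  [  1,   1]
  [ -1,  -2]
AB = 
  [ -7,   8]
  [ -2,   7]

A is 2×3 and B is 3×2, so AB is 2×2. Each entry is (row of A)·(column of B):
AB[1,1] = (3)(-3) + (-1)(1) + (-3)(-1) = -7
AB[1,2] = (3)(1) + (-1)(1) + (-3)(-2) = 8
AB[2,1] = (2)(-3) + (3)(1) + (-1)(-1) = -2
AB[2,2] = (2)(1) + (3)(1) + (-1)(-2) = 7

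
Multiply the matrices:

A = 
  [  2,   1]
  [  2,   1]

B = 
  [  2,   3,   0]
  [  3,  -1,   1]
AB = 
  [  7,   5,   1]
  [  7,   5,   1]

A is 2×2 and B is 2×3, so AB is 2×3. Each entry is (row of A)·(column of B):
AB[1,1] = (2)(2) + (1)(3) = 7
AB[1,2] = (2)(3) + (1)(-1) = 5
AB[1,3] = (2)(0) + (1)(1) = 1
AB[2,1] = (2)(2) + (1)(3) = 7
AB[2,2] = (2)(3) + (1)(-1) = 5
AB[2,3] = (2)(0) + (1)(1) = 1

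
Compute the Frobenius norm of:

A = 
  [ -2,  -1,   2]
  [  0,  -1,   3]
||A||_F = 4.359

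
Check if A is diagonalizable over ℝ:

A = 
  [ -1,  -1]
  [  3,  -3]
No

tr(A) = -4, det(A) = 6
Characteristic polynomial: λ² - tr(A)λ + det(A) = λ² + 4λ + 6
λ² + 4λ + 6 = 0  ⇒  λ = (-4 ± √((4)² - 4·(6)))/2 = (-4 ± √(-8))/2
  = -2 + i√2,  -2 - i√2
Eigenvalues: -2 + i√2, -2 - i√2  (≈ -2 + 1.414i, -2 - 1.414i)
Has complex eigenvalues (not diagonalizable over ℝ).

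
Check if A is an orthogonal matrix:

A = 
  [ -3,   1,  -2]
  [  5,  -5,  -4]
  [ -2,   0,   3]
No

AᵀA = 
  [ 38, -28, -20]
  [-28,  26,  18]
  [-20,  18,  29]
≠ I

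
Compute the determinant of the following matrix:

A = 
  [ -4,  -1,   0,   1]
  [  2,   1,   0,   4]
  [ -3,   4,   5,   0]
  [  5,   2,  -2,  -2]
249

Cofactor expansion along row 1: det(A) = a₁₁M₁₁ - a₁₂M₁₂ + a₁₃M₁₃ - a₁₄M₁₄

M₁₁ = det[[1, 0, 4]; [4, 5, 0]; [2, -2, -2]]
  = (1)·((5)(-2) - (0)(-2)) - (0)·((4)(-2) - (0)(2)) + (4)·((4)(-2) - (5)(2))
  = (1)(-10) - (0)(-8) + (4)(-18)
  = -82
M₁₂ = det[[2, 0, 4]; [-3, 5, 0]; [5, -2, -2]]
  = (2)·((5)(-2) - (0)(-2)) - (0)·((-3)(-2) - (0)(5)) + (4)·((-3)(-2) - (5)(5))
  = (2)(-10) - (0)(6) + (4)(-19)
  = -96
M₁₃ = det[[2, 1, 4]; [-3, 4, 0]; [5, 2, -2]]
  = (2)·((4)(-2) - (0)(2)) - (1)·((-3)(-2) - (0)(5)) + (4)·((-3)(2) - (4)(5))
  = (2)(-8) - (1)(6) + (4)(-26)
  = -126
M₁₄ = det[[2, 1, 0]; [-3, 4, 5]; [5, 2, -2]]
  = (2)·((4)(-2) - (5)(2)) - (1)·((-3)(-2) - (5)(5)) + (0)·((-3)(2) - (4)(5))
  = (2)(-18) - (1)(-19) + (0)(-26)
  = -17

det(A) = (-4)(-82) - (-1)(-96) + (0)(-126) - (1)(-17) = 249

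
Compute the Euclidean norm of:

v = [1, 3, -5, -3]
6.633

||v||₂ = √((1)² + (3)² + (-5)² + (-3)²) = √44 = 6.633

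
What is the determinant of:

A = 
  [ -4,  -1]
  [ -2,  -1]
2

For a 2×2 matrix, det = ad - bc = (-4)(-1) - (-1)(-2) = 2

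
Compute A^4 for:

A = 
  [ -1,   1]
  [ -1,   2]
A² = A·A:
A²[1,1] = (-1)(-1) + (1)(-1) = 0
A²[1,2] = (-1)(1) + (1)(2) = 1
A²[2,1] = (-1)(-1) + (2)(-1) = -1
A²[2,2] = (-1)(1) + (2)(2) = 3
A² = 
  [  0,   1]
  [ -1,   3]

A^3 = A^2·A:
A^3[1,1] = (0)(-1) + (1)(-1) = -1
A^3[1,2] = (0)(1) + (1)(2) = 2
A^3[2,1] = (-1)(-1) + (3)(-1) = -2
A^3[2,2] = (-1)(1) + (3)(2) = 5
A^3 = 
  [ -1,   2]
  [ -2,   5]

A^4 = A^3·A:
A^4[1,1] = (-1)(-1) + (2)(-1) = -1
A^4[1,2] = (-1)(1) + (2)(2) = 3
A^4[2,1] = (-2)(-1) + (5)(-1) = -3
A^4[2,2] = (-2)(1) + (5)(2) = 8
A^4 = 
  [ -1,   3]
  [ -3,   8]

Therefore
A^4 = 
  [ -1,   3]
  [ -3,   8]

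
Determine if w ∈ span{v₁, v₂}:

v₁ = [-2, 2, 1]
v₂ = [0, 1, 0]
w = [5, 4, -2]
No

Form the augmented matrix and row-reduce:
[v₁|v₂|w] = 
  [ -2,   0,   5]
  [  2,   1,   4]
  [  1,   0,  -2]
R2 → R2 + (1)·R1
R3 → R3 + (1/2)·R1
REF = 
  [ -2,   0,   5]
  [  0,   1,   9]
  [  0,   0, 1/2]

Row 3 reads [0 0 | 1/2], i.e. 0 = 1/2, so the system is inconsistent and w ∉ span{v₁, v₂}.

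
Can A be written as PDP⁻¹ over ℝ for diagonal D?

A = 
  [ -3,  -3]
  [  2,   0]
No

tr(A) = -3, det(A) = 6
Characteristic polynomial: λ² - tr(A)λ + det(A) = λ² + 3λ + 6
λ² + 3λ + 6 = 0  ⇒  λ = (-3 ± √((3)² - 4·(6)))/2 = (-3 ± √(-15))/2
  = (-3 + i√15)/2,  (-3 - i√15)/2
Eigenvalues: (-3 + i√15)/2, (-3 - i√15)/2  (≈ -1.5 + 1.936i, -1.5 - 1.936i)
Has complex eigenvalues (not diagonalizable over ℝ).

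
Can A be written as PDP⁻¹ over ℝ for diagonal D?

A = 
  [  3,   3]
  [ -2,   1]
No

tr(A) = 4, det(A) = 9
Characteristic polynomial: λ² - tr(A)λ + det(A) = λ² - 4λ + 9
λ² - 4λ + 9 = 0  ⇒  λ = (4 ± √((-4)² - 4·(9)))/2 = (4 ± √(-20))/2
  = 2 + i√5,  2 - i√5
Eigenvalues: 2 + i√5, 2 - i√5  (≈ 2 + 2.236i, 2 - 2.236i)
Has complex eigenvalues (not diagonalizable over ℝ).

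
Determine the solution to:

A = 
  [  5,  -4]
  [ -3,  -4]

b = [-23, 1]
x = [-3, 2]

Row reduce the augmented matrix [A|b]:
R2 → R2 + (3/5)·R1
REF = 
  [    5,    -4,   -23]
  [    0, -32/5, -64/5]

Back-substitution:
x₂ = (-64/5) / (-32/5) = 2
x₁ = (-23 - (-4)(2)) / 5 = -3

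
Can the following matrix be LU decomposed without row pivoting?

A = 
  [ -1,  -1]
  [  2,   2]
Yes.
A[1,1] = -1 ≠ 0, so Gaussian elimination proceeds without a row swap: multiplier ℓ₂₁ = (2)/(-1) = -2, and U[2,2] = 2 - (-2)(-1) = 0.
L = 
  [  1,   0]
  [ -2,   1]
U = 
  [ -1,  -1]
  [  0,   0]
Check row 2 of LU: [(-2)(-1), (-2)(-1) + 0] = [2, 2] = row 2 of A ✓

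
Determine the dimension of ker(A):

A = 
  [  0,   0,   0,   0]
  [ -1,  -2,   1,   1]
nullity(A) = 3

Row reduce:
Swap R1 ↔ R2
REF = 
  [ -1,  -2,   1,   1]
  [  0,   0,   0,   0]
Pivot columns: 1 → 1 pivot.
rank(A) = 1, so nullity(A) = 4 - 1 = 3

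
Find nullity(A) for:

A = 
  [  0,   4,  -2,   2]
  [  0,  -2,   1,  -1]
nullity(A) = 3

Row reduce:
R2 → R2 + (1/2)·R1
REF = 
  [  0,   4,  -2,   2]
  [  0,   0,   0,   0]
Pivot columns: 2 → 1 pivot.
rank(A) = 1, so nullity(A) = 4 - 1 = 3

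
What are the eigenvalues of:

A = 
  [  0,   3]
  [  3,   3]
λ = (3 + 3√5)/2, (3 - 3√5)/2  (≈ 4.854, -1.854)

tr(A) = 3, det(A) = -9
Characteristic polynomial: λ² - tr(A)λ + det(A) = λ² - 3λ - 9
λ² - 3λ - 9 = 0  ⇒  λ = (3 ± √((-3)² - 4·(-9)))/2 = (3 ± √(45))/2
  = (3 + 3√5)/2,  (3 - 3√5)/2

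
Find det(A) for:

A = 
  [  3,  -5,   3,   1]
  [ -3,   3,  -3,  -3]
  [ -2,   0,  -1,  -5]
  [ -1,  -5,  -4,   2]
Cofactor expansion along row 1: det(A) = a₁₁M₁₁ - a₁₂M₁₂ + a₁₃M₁₃ - a₁₄M₁₄

M₁₁ = det[[3, -3, -3]; [0, -1, -5]; [-5, -4, 2]]
  = (3)·((-1)(2) - (-5)(-4)) - (-3)·((0)(2) - (-5)(-5)) + (-3)·((0)(-4) - (-1)(-5))
  = (3)(-22) - (-3)(-25) + (-3)(-5)
  = -126
M₁₂ = det[[-3, -3, -3]; [-2, -1, -5]; [-1, -4, 2]]
  = (-3)·((-1)(2) - (-5)(-4)) - (-3)·((-2)(2) - (-5)(-1)) + (-3)·((-2)(-4) - (-1)(-1))
  = (-3)(-22) - (-3)(-9) + (-3)(7)
  = 18
M₁₃ = det[[-3, 3, -3]; [-2, 0, -5]; [-1, -5, 2]]
  = (-3)·((0)(2) - (-5)(-5)) - (3)·((-2)(2) - (-5)(-1)) + (-3)·((-2)(-5) - (0)(-1))
  = (-3)(-25) - (3)(-9) + (-3)(10)
  = 72
M₁₄ = det[[-3, 3, -3]; [-2, 0, -1]; [-1, -5, -4]]
  = (-3)·((0)(-4) - (-1)(-5)) - (3)·((-2)(-4) - (-1)(-1)) + (-3)·((-2)(-5) - (0)(-1))
  = (-3)(-5) - (3)(7) + (-3)(10)
  = -36

det(A) = (3)(-126) - (-5)(18) + (3)(72) - (1)(-36) = -36

det(A) = -36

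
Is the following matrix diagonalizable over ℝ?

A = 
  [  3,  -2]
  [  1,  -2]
Yes

tr(A) = 1, det(A) = -4
Characteristic polynomial: λ² - tr(A)λ + det(A) = λ² - λ - 4
λ² - λ - 4 = 0  ⇒  λ = (1 ± √((-1)² - 4·(-4)))/2 = (1 ± √(17))/2
  = (1 + √17)/2,  (1 - √17)/2
Eigenvalues: (1 + √17)/2, (1 - √17)/2  (≈ 2.562, -1.562)
The two irrational eigenvalues are distinct (simple), so each has alg. mult. = geom. mult. = 1.
Sum of geometric multiplicities equals n, so A has n independent eigenvectors.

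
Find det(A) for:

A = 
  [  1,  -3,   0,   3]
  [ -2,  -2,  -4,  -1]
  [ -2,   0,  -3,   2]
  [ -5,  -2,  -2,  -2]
221

Cofactor expansion along row 1: det(A) = a₁₁M₁₁ - a₁₂M₁₂ + a₁₃M₁₃ - a₁₄M₁₄

M₁₁ = det[[-2, -4, -1]; [0, -3, 2]; [-2, -2, -2]]
  = (-2)·((-3)(-2) - (2)(-2)) - (-4)·((0)(-2) - (2)(-2)) + (-1)·((0)(-2) - (-3)(-2))
  = (-2)(10) - (-4)(4) + (-1)(-6)
  = 2
M₁₂ = det[[-2, -4, -1]; [-2, -3, 2]; [-5, -2, -2]]
  = (-2)·((-3)(-2) - (2)(-2)) - (-4)·((-2)(-2) - (2)(-5)) + (-1)·((-2)(-2) - (-3)(-5))
  = (-2)(10) - (-4)(14) + (-1)(-11)
  = 47
M₁₃ = det[[-2, -2, -1]; [-2, 0, 2]; [-5, -2, -2]]
  = (-2)·((0)(-2) - (2)(-2)) - (-2)·((-2)(-2) - (2)(-5)) + (-1)·((-2)(-2) - (0)(-5))
  = (-2)(4) - (-2)(14) + (-1)(4)
  = 16
M₁₄ = det[[-2, -2, -4]; [-2, 0, -3]; [-5, -2, -2]]
  = (-2)·((0)(-2) - (-3)(-2)) - (-2)·((-2)(-2) - (-3)(-5)) + (-4)·((-2)(-2) - (0)(-5))
  = (-2)(-6) - (-2)(-11) + (-4)(4)
  = -26

det(A) = (1)(2) - (-3)(47) + (0)(16) - (3)(-26) = 221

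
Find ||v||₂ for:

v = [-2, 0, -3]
3.606

||v||₂ = √((-2)² + (0)² + (-3)²) = √13 = 3.606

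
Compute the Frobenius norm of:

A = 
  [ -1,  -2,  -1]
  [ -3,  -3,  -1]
||A||_F = 5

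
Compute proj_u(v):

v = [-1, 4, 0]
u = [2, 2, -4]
proj_u(v) = [1/2, 1/2, -1]

v·u = (-1)(2) + (4)(2) + (0)(-4) = 6
u·u = (2)² + (2)² + (-4)² = 24
proj_u(v) = (v·u / u·u) × u = (6/24) × u = (1/4) × u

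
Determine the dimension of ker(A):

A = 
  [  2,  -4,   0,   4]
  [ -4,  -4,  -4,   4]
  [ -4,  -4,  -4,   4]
nullity(A) = 2

Row reduce:
R2 → R2 + (2)·R1
R3 → R3 + (2)·R1
R3 → R3 - (1)·R2
REF = 
  [  2,  -4,   0,   4]
  [  0, -12,  -4,  12]
  [  0,   0,   0,   0]
Pivot columns: 1, 2 → 2 pivots.
rank(A) = 2, so nullity(A) = 4 - 2 = 2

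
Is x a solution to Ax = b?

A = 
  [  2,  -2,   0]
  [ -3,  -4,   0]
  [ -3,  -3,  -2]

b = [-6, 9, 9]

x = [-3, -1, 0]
No

Ax = [-4, 13, 12] ≠ b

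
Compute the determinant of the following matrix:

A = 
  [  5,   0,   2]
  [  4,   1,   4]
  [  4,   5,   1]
-63

Cofactor expansion along row 1:
det(A) = (5)·((1)(1) - (4)(5)) - (0)·((4)(1) - (4)(4)) + (2)·((4)(5) - (1)(4))
  = (5)(-19) - (0)(-12) + (2)(16)
  = -63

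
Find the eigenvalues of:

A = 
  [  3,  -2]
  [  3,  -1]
tr(A) = 2, det(A) = 3
Characteristic polynomial: λ² - tr(A)λ + det(A) = λ² - 2λ + 3
λ² - 2λ + 3 = 0  ⇒  λ = (2 ± √((-2)² - 4·(3)))/2 = (2 ± √(-8))/2
  = 1 + i√2,  1 - i√2

λ = 1 + i√2, 1 - i√2  (≈ 1 + 1.414i, 1 - 1.414i)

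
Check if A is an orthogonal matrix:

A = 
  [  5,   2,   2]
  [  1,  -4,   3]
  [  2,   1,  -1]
No

AᵀA = 
  [ 30,   8,  11]
  [  8,  21,  -9]
  [ 11,  -9,  14]
≠ I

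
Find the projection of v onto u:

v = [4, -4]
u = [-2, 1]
v·u = (4)(-2) + (-4)(1) = -12
u·u = (-2)² + (1)² = 5
proj_u(v) = (v·u / u·u) × u = (-12/5) × u

proj_u(v) = [24/5, -12/5]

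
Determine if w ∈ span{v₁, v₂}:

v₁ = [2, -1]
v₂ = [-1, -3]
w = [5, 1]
Yes

Form the augmented matrix and row-reduce:
[v₁|v₂|w] = 
  [  2,  -1,   5]
  [ -1,  -3,   1]
R2 → R2 + (1/2)·R1
REF = 
  [   2,   -1,    5]
  [   0, -7/2,  7/2]

No row of the form [0 0 | nonzero], so the system is consistent. Back-substitution gives c₁ = 2, c₂ = -1: w = (2)·v₁ + (-1)·v₂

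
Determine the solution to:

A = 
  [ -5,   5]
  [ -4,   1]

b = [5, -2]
Row reduce the augmented matrix [A|b]:
R2 → R2 - (4/5)·R1
REF = 
  [ -5,   5,   5]
  [  0,  -3,  -6]

Back-substitution:
x₂ = (-6) / (-3) = 2
x₁ = (5 - (5)(2)) / (-5) = 1

x = [1, 2]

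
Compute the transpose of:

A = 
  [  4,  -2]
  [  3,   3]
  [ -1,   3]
Aᵀ = 
  [  4,   3,  -1]
  [ -2,   3,   3]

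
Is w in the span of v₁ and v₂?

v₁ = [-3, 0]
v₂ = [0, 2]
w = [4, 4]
Yes

Form the augmented matrix and row-reduce:
[v₁|v₂|w] = 
  [ -3,   0,   4]
  [  0,   2,   4]
(already in echelon form — no row operations needed)

No row of the form [0 0 | nonzero], so the system is consistent. Back-substitution gives c₁ = -4/3, c₂ = 2: w = (-4/3)·v₁ + (2)·v₂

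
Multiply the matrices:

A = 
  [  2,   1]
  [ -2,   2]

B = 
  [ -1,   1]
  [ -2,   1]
AB = 
  [ -4,   3]
  [ -2,   0]

A is 2×2 and B is 2×2, so AB is 2×2. Each entry is (row of A)·(column of B):
AB[1,1] = (2)(-1) + (1)(-2) = -4
AB[1,2] = (2)(1) + (1)(1) = 3
AB[2,1] = (-2)(-1) + (2)(-2) = -2
AB[2,2] = (-2)(1) + (2)(1) = 0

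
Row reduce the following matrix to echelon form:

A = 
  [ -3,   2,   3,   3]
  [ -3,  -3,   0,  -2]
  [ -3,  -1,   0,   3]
Row operations:
R2 → R2 - (1)·R1
R3 → R3 - (1)·R1
R3 → R3 - (3/5)·R2

Resulting echelon form:
REF = 
  [  -3,    2,    3,    3]
  [   0,   -5,   -3,   -5]
  [   0,    0, -6/5,    3]

Rank = 3 (number of non-zero pivot rows).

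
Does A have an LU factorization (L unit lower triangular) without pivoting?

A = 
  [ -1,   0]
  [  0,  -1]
Yes.
A[1,1] = -1 ≠ 0, so Gaussian elimination proceeds without a row swap: multiplier ℓ₂₁ = (0)/(-1) = 0, and U[2,2] = -1 - (0)(0) = -1.
L = 
  [  1,   0]
  [  0,   1]
U = 
  [ -1,   0]
  [  0,  -1]
Check row 2 of LU: [(0)(-1), (0)(0) + (-1)] = [0, -1] = row 2 of A ✓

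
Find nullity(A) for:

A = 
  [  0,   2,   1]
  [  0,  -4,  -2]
nullity(A) = 2

Row reduce:
R2 → R2 + (2)·R1
REF = 
  [  0,   2,   1]
  [  0,   0,   0]
Pivot columns: 2 → 1 pivot.
rank(A) = 1, so nullity(A) = 3 - 1 = 2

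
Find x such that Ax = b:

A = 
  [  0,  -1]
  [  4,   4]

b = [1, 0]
Row reduce the augmented matrix [A|b]:
Swap R1 ↔ R2
REF = 
  [  4,   4,   0]
  [  0,  -1,   1]

Back-substitution:
x₂ = 1 / (-1) = -1
x₁ = (0 - (4)(-1)) / 4 = 1

x = [1, -1]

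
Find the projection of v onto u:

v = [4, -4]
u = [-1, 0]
v·u = (4)(-1) + (-4)(0) = -4
u·u = (-1)² + (0)² = 1
proj_u(v) = (v·u / u·u) × u = (-4/1) × u = (-4) × u

proj_u(v) = [4, 0]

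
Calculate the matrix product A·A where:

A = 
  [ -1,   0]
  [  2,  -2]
A² = A·A:
A²[1,1] = (-1)(-1) + (0)(2) = 1
A²[1,2] = (-1)(0) + (0)(-2) = 0
A²[2,1] = (2)(-1) + (-2)(2) = -6
A²[2,2] = (2)(0) + (-2)(-2) = 4
A² = 
  [  1,   0]
  [ -6,   4]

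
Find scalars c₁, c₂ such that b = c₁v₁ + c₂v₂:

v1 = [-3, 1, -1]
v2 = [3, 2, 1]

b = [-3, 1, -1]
c1 = 1, c2 = 0

b = 1·v1 + 0·v2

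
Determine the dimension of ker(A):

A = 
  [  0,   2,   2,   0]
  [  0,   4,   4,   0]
nullity(A) = 3

Row reduce:
R2 → R2 - (2)·R1
REF = 
  [  0,   2,   2,   0]
  [  0,   0,   0,   0]
Pivot columns: 2 → 1 pivot.
rank(A) = 1, so nullity(A) = 4 - 1 = 3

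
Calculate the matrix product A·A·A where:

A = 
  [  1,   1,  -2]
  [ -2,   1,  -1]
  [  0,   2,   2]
A² = A·A:
A²[1,1] = (1)(1) + (1)(-2) + (-2)(0) = -1
A²[1,2] = (1)(1) + (1)(1) + (-2)(2) = -2
A²[1,3] = (1)(-2) + (1)(-1) + (-2)(2) = -7
A²[2,1] = (-2)(1) + (1)(-2) + (-1)(0) = -4
A²[2,2] = (-2)(1) + (1)(1) + (-1)(2) = -3
A²[2,3] = (-2)(-2) + (1)(-1) + (-1)(2) = 1
A²[3,1] = (0)(1) + (2)(-2) + (2)(0) = -4
A²[3,2] = (0)(1) + (2)(1) + (2)(2) = 6
A²[3,3] = (0)(-2) + (2)(-1) + (2)(2) = 2
A² = 
  [ -1,  -2,  -7]
  [ -4,  -3,   1]
  [ -4,   6,   2]

A^3 = A^2·A:
A^3[1,1] = (-1)(1) + (-2)(-2) + (-7)(0) = 3
A^3[1,2] = (-1)(1) + (-2)(1) + (-7)(2) = -17
A^3[1,3] = (-1)(-2) + (-2)(-1) + (-7)(2) = -10
A^3[2,1] = (-4)(1) + (-3)(-2) + (1)(0) = 2
A^3[2,2] = (-4)(1) + (-3)(1) + (1)(2) = -5
A^3[2,3] = (-4)(-2) + (-3)(-1) + (1)(2) = 13
A^3[3,1] = (-4)(1) + (6)(-2) + (2)(0) = -16
A^3[3,2] = (-4)(1) + (6)(1) + (2)(2) = 6
A^3[3,3] = (-4)(-2) + (6)(-1) + (2)(2) = 6
A^3 = 
  [  3, -17, -10]
  [  2,  -5,  13]
  [-16,   6,   6]

Therefore
A^3 = 
  [  3, -17, -10]
  [  2,  -5,  13]
  [-16,   6,   6]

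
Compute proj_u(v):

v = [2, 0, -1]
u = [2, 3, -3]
v·u = (2)(2) + (0)(3) + (-1)(-3) = 7
u·u = (2)² + (3)² + (-3)² = 22
proj_u(v) = (v·u / u·u) × u = (7/22) × u

proj_u(v) = [7/11, 21/22, -21/22]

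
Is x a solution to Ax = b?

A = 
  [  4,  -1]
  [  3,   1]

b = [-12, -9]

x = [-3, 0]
Yes

Ax = [-12, -9] = b ✓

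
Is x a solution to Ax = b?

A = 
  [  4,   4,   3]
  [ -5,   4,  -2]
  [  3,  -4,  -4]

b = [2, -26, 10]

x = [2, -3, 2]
Yes

Ax = [2, -26, 10] = b ✓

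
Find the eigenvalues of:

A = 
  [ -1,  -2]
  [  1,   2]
λ = 1, 0

tr(A) = 1, det(A) = 0
Characteristic polynomial: λ² - tr(A)λ + det(A) = λ² - λ
λ² - λ = λ(λ - 1)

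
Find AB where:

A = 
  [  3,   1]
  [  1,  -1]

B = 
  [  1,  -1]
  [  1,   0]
AB = 
  [  4,  -3]
  [  0,  -1]

A is 2×2 and B is 2×2, so AB is 2×2. Each entry is (row of A)·(column of B):
AB[1,1] = (3)(1) + (1)(1) = 4
AB[1,2] = (3)(-1) + (1)(0) = -3
AB[2,1] = (1)(1) + (-1)(1) = 0
AB[2,2] = (1)(-1) + (-1)(0) = -1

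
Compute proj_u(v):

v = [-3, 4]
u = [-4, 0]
v·u = (-3)(-4) + (4)(0) = 12
u·u = (-4)² + (0)² = 16
proj_u(v) = (v·u / u·u) × u = (12/16) × u = (3/4) × u

proj_u(v) = [-3, 0]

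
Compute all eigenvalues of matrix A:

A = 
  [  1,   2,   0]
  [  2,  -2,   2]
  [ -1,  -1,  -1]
λ = -1, (-1 + √17)/2, (-1 - √17)/2  (≈ -1, 1.562, -2.562)

Characteristic polynomial: det(λI - A) = λ³ + 2λ² - 3λ - 4
Testing integer divisors of the constant term: p(-1) = 0, so (λ + 1) is a factor:
p(λ) = (λ + 1)(λ² + λ - 4)
λ² + λ - 4 = 0  ⇒  λ = (-1 ± √((1)² - 4·(-4)))/2 = (-1 ± √(17))/2
  = (-1 + √17)/2,  (-1 - √17)/2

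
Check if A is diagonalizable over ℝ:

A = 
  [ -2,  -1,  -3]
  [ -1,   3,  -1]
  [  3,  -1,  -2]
No

Characteristic polynomial: det(λI - A) = λ³ + λ² - λ - 43
By the rational root theorem any rational root is an integer dividing 43; none of those is a root, so p(λ) has no rational roots and hence (being an irreducible cubic) no repeated roots.
Discriminant of the cubic: Δ = -48972
Δ < 0 ⇒ one real eigenvalue and a complex-conjugate pair: λ ≈ -2.143 + 2.914i, -2.143 - 2.914i, 3.286
Has complex eigenvalues (not diagonalizable over ℝ).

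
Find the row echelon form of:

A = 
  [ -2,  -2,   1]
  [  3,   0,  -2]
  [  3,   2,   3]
Row operations:
R2 → R2 + (3/2)·R1
R3 → R3 + (3/2)·R1
R3 → R3 - (1/3)·R2

Resulting echelon form:
REF = 
  [  -2,   -2,    1]
  [   0,   -3, -1/2]
  [   0,    0, 14/3]

Rank = 3 (number of non-zero pivot rows).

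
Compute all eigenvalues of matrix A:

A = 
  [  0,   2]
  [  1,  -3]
tr(A) = -3, det(A) = -2
Characteristic polynomial: λ² - tr(A)λ + det(A) = λ² + 3λ - 2
λ² + 3λ - 2 = 0  ⇒  λ = (-3 ± √((3)² - 4·(-2)))/2 = (-3 ± √(17))/2
  = (-3 + √17)/2,  (-3 - √17)/2

λ = (-3 + √17)/2, (-3 - √17)/2  (≈ 0.5616, -3.562)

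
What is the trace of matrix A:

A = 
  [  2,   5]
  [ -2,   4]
6

tr(A) = 2 + 4 = 6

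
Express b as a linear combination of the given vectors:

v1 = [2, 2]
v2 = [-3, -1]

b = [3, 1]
c1 = 0, c2 = -1

b = 0·v1 + -1·v2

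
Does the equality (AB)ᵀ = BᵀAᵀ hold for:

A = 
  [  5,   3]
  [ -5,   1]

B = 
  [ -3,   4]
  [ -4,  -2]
Yes

(AB)ᵀ = 
  [-27,  11]
  [ 14, -22]

BᵀAᵀ = 
  [-27,  11]
  [ 14, -22]

Both sides are equal — this is the standard identity (AB)ᵀ = BᵀAᵀ, which holds for all A, B.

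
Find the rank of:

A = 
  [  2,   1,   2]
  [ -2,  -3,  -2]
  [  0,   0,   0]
Row reduce:
R2 → R2 + (1)·R1
REF = 
  [  2,   1,   2]
  [  0,  -2,   0]
  [  0,   0,   0]
Pivot columns: 1, 2 → 2 pivots.

rank(A) = 2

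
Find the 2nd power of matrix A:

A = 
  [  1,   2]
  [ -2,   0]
A² = A·A:
A²[1,1] = (1)(1) + (2)(-2) = -3
A²[1,2] = (1)(2) + (2)(0) = 2
A²[2,1] = (-2)(1) + (0)(-2) = -2
A²[2,2] = (-2)(2) + (0)(0) = -4
A² = 
  [ -3,   2]
  [ -2,  -4]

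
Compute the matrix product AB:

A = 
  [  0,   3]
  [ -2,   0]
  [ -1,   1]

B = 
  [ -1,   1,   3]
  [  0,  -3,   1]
A is 3×2 and B is 2×3, so AB is 3×3. Each entry is (row of A)·(column of B):
AB[1,1] = (0)(-1) + (3)(0) = 0
AB[1,2] = (0)(1) + (3)(-3) = -9
AB[1,3] = (0)(3) + (3)(1) = 3
AB[2,1] = (-2)(-1) + (0)(0) = 2
AB[2,2] = (-2)(1) + (0)(-3) = -2
AB[2,3] = (-2)(3) + (0)(1) = -6
AB[3,1] = (-1)(-1) + (1)(0) = 1
AB[3,2] = (-1)(1) + (1)(-3) = -4
AB[3,3] = (-1)(3) + (1)(1) = -2

AB = 
  [  0,  -9,   3]
  [  2,  -2,  -6]
  [  1,  -4,  -2]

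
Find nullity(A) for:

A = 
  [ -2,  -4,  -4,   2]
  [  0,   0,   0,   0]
nullity(A) = 3

Row reduce:
(no row operations needed)
REF = 
  [ -2,  -4,  -4,   2]
  [  0,   0,   0,   0]
Pivot columns: 1 → 1 pivot.
rank(A) = 1, so nullity(A) = 4 - 1 = 3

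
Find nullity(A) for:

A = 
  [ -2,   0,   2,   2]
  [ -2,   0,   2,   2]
nullity(A) = 3

Row reduce:
R2 → R2 - (1)·R1
REF = 
  [ -2,   0,   2,   2]
  [  0,   0,   0,   0]
Pivot columns: 1 → 1 pivot.
rank(A) = 1, so nullity(A) = 4 - 1 = 3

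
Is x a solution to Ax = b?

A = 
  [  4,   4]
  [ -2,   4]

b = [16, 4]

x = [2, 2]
Yes

Ax = [16, 4] = b ✓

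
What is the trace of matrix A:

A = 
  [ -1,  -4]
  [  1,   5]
4

tr(A) = -1 + 5 = 4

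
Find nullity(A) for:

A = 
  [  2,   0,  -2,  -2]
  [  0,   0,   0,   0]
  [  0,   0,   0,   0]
nullity(A) = 3

Row reduce:
(no row operations needed)
REF = 
  [  2,   0,  -2,  -2]
  [  0,   0,   0,   0]
  [  0,   0,   0,   0]
Pivot columns: 1 → 1 pivot.
rank(A) = 1, so nullity(A) = 4 - 1 = 3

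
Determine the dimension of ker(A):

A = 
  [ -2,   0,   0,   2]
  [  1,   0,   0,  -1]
nullity(A) = 3

Row reduce:
R2 → R2 + (1/2)·R1
REF = 
  [ -2,   0,   0,   2]
  [  0,   0,   0,   0]
Pivot columns: 1 → 1 pivot.
rank(A) = 1, so nullity(A) = 4 - 1 = 3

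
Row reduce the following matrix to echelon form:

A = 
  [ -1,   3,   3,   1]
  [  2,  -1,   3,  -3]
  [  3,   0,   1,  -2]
Row operations:
R2 → R2 + (2)·R1
R3 → R3 + (3)·R1
R3 → R3 - (9/5)·R2

Resulting echelon form:
REF = 
  [   -1,     3,     3,     1]
  [    0,     5,     9,    -1]
  [    0,     0, -31/5,  14/5]

Rank = 3 (number of non-zero pivot rows).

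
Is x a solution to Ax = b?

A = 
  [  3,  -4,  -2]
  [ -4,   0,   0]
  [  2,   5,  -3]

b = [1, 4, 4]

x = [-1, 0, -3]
No

Ax = [3, 4, 7] ≠ b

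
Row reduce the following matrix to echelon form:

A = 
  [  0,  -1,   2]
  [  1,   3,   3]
Row operations:
Swap R1 ↔ R2

Resulting echelon form:
REF = 
  [  1,   3,   3]
  [  0,  -1,   2]

Rank = 2 (number of non-zero pivot rows).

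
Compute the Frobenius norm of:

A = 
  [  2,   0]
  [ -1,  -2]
||A||_F = 3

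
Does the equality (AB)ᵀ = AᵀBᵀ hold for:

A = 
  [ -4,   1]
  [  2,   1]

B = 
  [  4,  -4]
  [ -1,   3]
No

(AB)ᵀ = 
  [-17,   7]
  [ 19,  -5]

AᵀBᵀ = 
  [-24,  10]
  [  0,   2]

The two matrices differ, so (AB)ᵀ ≠ AᵀBᵀ in general. The correct identity is (AB)ᵀ = BᵀAᵀ.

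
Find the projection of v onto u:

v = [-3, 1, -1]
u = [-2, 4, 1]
v·u = (-3)(-2) + (1)(4) + (-1)(1) = 9
u·u = (-2)² + (4)² + (1)² = 21
proj_u(v) = (v·u / u·u) × u = (9/21) × u = (3/7) × u

proj_u(v) = [-6/7, 12/7, 3/7]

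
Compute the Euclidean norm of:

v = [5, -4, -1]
6.481

||v||₂ = √((5)² + (-4)² + (-1)²) = √42 = 6.481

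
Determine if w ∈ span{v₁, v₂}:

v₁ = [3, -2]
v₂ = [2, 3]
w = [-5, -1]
Yes

Form the augmented matrix and row-reduce:
[v₁|v₂|w] = 
  [  3,   2,  -5]
  [ -2,   3,  -1]
R2 → R2 + (2/3)·R1
REF = 
  [    3,     2,    -5]
  [    0,  13/3, -13/3]

No row of the form [0 0 | nonzero], so the system is consistent. Back-substitution gives c₁ = -1, c₂ = -1: w = (-1)·v₁ + (-1)·v₂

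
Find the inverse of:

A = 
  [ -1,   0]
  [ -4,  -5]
det(A) = (-1)(-5) - (0)(-4) = 5
For a 2×2 matrix, A⁻¹ = (1/det(A)) · [[d, -b], [-c, a]]
    = (1/5) · [[-5, 0], [4, -1]]

A⁻¹ = 
  [  -1,    0]
  [ 4/5, -1/5]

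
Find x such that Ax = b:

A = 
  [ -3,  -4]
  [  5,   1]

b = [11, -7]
Row reduce the augmented matrix [A|b]:
R2 → R2 + (5/3)·R1
REF = 
  [   -3,    -4,    11]
  [    0, -17/3,  34/3]

Back-substitution:
x₂ = (34/3) / (-17/3) = -2
x₁ = (11 - (-4)(-2)) / (-3) = -1

x = [-1, -2]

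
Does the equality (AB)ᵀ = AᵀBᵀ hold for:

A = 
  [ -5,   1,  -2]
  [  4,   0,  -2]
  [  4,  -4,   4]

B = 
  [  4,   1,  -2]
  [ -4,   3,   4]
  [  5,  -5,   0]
No

(AB)ᵀ = 
  [-34,   6,  52]
  [  8,  14, -28]
  [ 14,  -8, -24]

AᵀBᵀ = 
  [-24,  48, -45]
  [ 12, -20,   5]
  [-18,  18,   0]

The two matrices differ, so (AB)ᵀ ≠ AᵀBᵀ in general. The correct identity is (AB)ᵀ = BᵀAᵀ.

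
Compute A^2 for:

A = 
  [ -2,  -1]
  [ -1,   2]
A² = A·A:
A²[1,1] = (-2)(-2) + (-1)(-1) = 5
A²[1,2] = (-2)(-1) + (-1)(2) = 0
A²[2,1] = (-1)(-2) + (2)(-1) = 0
A²[2,2] = (-1)(-1) + (2)(2) = 5
A² = 
  [  5,   0]
  [  0,   5]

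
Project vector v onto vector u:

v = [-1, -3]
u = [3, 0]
v·u = (-1)(3) + (-3)(0) = -3
u·u = (3)² + (0)² = 9
proj_u(v) = (v·u / u·u) × u = (-3/9) × u = (-1/3) × u

proj_u(v) = [-1, 0]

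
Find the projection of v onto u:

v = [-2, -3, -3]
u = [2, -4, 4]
v·u = (-2)(2) + (-3)(-4) + (-3)(4) = -4
u·u = (2)² + (-4)² + (4)² = 36
proj_u(v) = (v·u / u·u) × u = (-4/36) × u = (-1/9) × u

proj_u(v) = [-2/9, 4/9, -4/9]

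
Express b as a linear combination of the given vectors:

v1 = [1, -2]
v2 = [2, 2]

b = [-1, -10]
c1 = 3, c2 = -2

b = 3·v1 + -2·v2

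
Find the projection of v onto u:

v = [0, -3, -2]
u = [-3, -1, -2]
proj_u(v) = [-3/2, -1/2, -1]

v·u = (0)(-3) + (-3)(-1) + (-2)(-2) = 7
u·u = (-3)² + (-1)² + (-2)² = 14
proj_u(v) = (v·u / u·u) × u = (7/14) × u = (1/2) × u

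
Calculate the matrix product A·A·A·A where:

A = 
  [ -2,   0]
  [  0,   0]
A² = A·A:
A²[1,1] = (-2)(-2) + (0)(0) = 4
A²[1,2] = (-2)(0) + (0)(0) = 0
A²[2,1] = (0)(-2) + (0)(0) = 0
A²[2,2] = (0)(0) + (0)(0) = 0
A² = 
  [  4,   0]
  [  0,   0]

A^3 = A^2·A:
A^3[1,1] = (4)(-2) + (0)(0) = -8
A^3[1,2] = (4)(0) + (0)(0) = 0
A^3[2,1] = (0)(-2) + (0)(0) = 0
A^3[2,2] = (0)(0) + (0)(0) = 0
A^3 = 
  [ -8,   0]
  [  0,   0]

A^4 = A^3·A:
A^4[1,1] = (-8)(-2) + (0)(0) = 16
A^4[1,2] = (-8)(0) + (0)(0) = 0
A^4[2,1] = (0)(-2) + (0)(0) = 0
A^4[2,2] = (0)(0) + (0)(0) = 0
A^4 = 
  [ 16,   0]
  [  0,   0]

Therefore
A^4 = 
  [ 16,   0]
  [  0,   0]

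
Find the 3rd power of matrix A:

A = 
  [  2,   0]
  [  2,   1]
A^3 = 
  [  8,   0]
  [ 14,   1]

A² = A·A:
A²[1,1] = (2)(2) + (0)(2) = 4
A²[1,2] = (2)(0) + (0)(1) = 0
A²[2,1] = (2)(2) + (1)(2) = 6
A²[2,2] = (2)(0) + (1)(1) = 1
A² = 
  [  4,   0]
  [  6,   1]

A^3 = A^2·A:
A^3[1,1] = (4)(2) + (0)(2) = 8
A^3[1,2] = (4)(0) + (0)(1) = 0
A^3[2,1] = (6)(2) + (1)(2) = 14
A^3[2,2] = (6)(0) + (1)(1) = 1
A^3 = 
  [  8,   0]
  [ 14,   1]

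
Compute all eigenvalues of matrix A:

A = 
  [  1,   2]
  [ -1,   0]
tr(A) = 1, det(A) = 2
Characteristic polynomial: λ² - tr(A)λ + det(A) = λ² - λ + 2
λ² - λ + 2 = 0  ⇒  λ = (1 ± √((-1)² - 4·(2)))/2 = (1 ± √(-7))/2
  = (1 + i√7)/2,  (1 - i√7)/2

λ = (1 + i√7)/2, (1 - i√7)/2  (≈ 0.5 + 1.323i, 0.5 - 1.323i)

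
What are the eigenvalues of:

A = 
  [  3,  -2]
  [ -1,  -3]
λ = √11, -√11  (≈ 3.317, -3.317)

tr(A) = 0, det(A) = -11
Characteristic polynomial: λ² - tr(A)λ + det(A) = λ² - 11
λ² - 11 = 0  ⇒  λ = (0 ± √((0)² - 4·(-11)))/2 = (0 ± √(44))/2
  = √11,  -√11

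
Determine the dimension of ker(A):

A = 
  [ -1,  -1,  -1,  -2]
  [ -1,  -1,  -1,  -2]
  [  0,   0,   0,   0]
nullity(A) = 3

Row reduce:
R2 → R2 - (1)·R1
REF = 
  [ -1,  -1,  -1,  -2]
  [  0,   0,   0,   0]
  [  0,   0,   0,   0]
Pivot columns: 1 → 1 pivot.
rank(A) = 1, so nullity(A) = 4 - 1 = 3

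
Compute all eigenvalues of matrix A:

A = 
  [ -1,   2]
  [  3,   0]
λ = 2, -3

tr(A) = -1, det(A) = -6
Characteristic polynomial: λ² - tr(A)λ + det(A) = λ² + λ - 6
λ² + λ - 6 = (λ + 3)(λ - 2)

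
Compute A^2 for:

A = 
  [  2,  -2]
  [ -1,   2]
A² = A·A:
A²[1,1] = (2)(2) + (-2)(-1) = 6
A²[1,2] = (2)(-2) + (-2)(2) = -8
A²[2,1] = (-1)(2) + (2)(-1) = -4
A²[2,2] = (-1)(-2) + (2)(2) = 6
A² = 
  [  6,  -8]
  [ -4,   6]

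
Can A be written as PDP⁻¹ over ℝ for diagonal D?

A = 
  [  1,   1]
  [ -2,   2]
No

tr(A) = 3, det(A) = 4
Characteristic polynomial: λ² - tr(A)λ + det(A) = λ² - 3λ + 4
λ² - 3λ + 4 = 0  ⇒  λ = (3 ± √((-3)² - 4·(4)))/2 = (3 ± √(-7))/2
  = (3 + i√7)/2,  (3 - i√7)/2
Eigenvalues: (3 + i√7)/2, (3 - i√7)/2  (≈ 1.5 + 1.323i, 1.5 - 1.323i)
Has complex eigenvalues (not diagonalizable over ℝ).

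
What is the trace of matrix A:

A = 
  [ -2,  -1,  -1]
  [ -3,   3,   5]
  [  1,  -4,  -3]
-2

tr(A) = -2 + 3 + -3 = -2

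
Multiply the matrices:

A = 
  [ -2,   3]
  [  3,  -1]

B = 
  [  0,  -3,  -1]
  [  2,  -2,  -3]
A is 2×2 and B is 2×3, so AB is 2×3. Each entry is (row of A)·(column of B):
AB[1,1] = (-2)(0) + (3)(2) = 6
AB[1,2] = (-2)(-3) + (3)(-2) = 0
AB[1,3] = (-2)(-1) + (3)(-3) = -7
AB[2,1] = (3)(0) + (-1)(2) = -2
AB[2,2] = (3)(-3) + (-1)(-2) = -7
AB[2,3] = (3)(-1) + (-1)(-3) = 0

AB = 
  [  6,   0,  -7]
  [ -2,  -7,   0]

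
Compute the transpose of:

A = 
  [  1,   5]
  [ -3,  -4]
Aᵀ = 
  [  1,  -3]
  [  5,  -4]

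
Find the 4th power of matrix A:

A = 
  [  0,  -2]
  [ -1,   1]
A² = A·A:
A²[1,1] = (0)(0) + (-2)(-1) = 2
A²[1,2] = (0)(-2) + (-2)(1) = -2
A²[2,1] = (-1)(0) + (1)(-1) = -1
A²[2,2] = (-1)(-2) + (1)(1) = 3
A² = 
  [  2,  -2]
  [ -1,   3]

A^3 = A^2·A:
A^3[1,1] = (2)(0) + (-2)(-1) = 2
A^3[1,2] = (2)(-2) + (-2)(1) = -6
A^3[2,1] = (-1)(0) + (3)(-1) = -3
A^3[2,2] = (-1)(-2) + (3)(1) = 5
A^3 = 
  [  2,  -6]
  [ -3,   5]

A^4 = A^3·A:
A^4[1,1] = (2)(0) + (-6)(-1) = 6
A^4[1,2] = (2)(-2) + (-6)(1) = -10
A^4[2,1] = (-3)(0) + (5)(-1) = -5
A^4[2,2] = (-3)(-2) + (5)(1) = 11
A^4 = 
  [  6, -10]
  [ -5,  11]

Therefore
A^4 = 
  [  6, -10]
  [ -5,  11]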